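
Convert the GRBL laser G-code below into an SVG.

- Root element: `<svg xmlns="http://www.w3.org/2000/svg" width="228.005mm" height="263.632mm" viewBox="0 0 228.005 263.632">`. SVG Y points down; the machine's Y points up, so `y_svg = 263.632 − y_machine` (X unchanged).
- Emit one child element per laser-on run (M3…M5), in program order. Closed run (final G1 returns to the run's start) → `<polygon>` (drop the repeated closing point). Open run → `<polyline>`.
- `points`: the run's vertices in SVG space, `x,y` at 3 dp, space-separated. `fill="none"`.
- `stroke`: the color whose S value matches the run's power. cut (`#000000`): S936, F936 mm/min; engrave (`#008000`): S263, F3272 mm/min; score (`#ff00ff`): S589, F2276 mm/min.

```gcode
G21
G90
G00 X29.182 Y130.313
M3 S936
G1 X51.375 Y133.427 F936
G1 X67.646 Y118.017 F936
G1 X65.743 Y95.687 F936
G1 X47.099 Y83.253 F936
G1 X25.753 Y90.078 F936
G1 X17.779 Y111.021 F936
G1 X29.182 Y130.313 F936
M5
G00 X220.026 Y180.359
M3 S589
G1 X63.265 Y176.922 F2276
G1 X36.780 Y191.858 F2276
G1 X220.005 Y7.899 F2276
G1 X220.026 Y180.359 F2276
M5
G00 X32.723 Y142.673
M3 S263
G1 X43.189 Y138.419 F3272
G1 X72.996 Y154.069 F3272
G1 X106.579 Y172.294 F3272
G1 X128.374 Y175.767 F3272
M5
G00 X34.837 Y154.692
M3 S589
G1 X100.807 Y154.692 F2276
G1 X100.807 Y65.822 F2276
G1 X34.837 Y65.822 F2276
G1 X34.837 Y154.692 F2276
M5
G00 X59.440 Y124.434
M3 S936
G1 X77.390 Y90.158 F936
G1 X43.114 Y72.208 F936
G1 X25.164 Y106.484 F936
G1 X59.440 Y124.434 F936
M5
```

Machine Y-up, SVG Y-down with viewBox height 263.632, so y_svg = 263.632 − y_machine; X carries over.

Run 1: power S936 maps to stroke `#000000` (cut). The run returns to its start, so emit a `<polygon>` with points (Y-flipped): 29.182,133.319 51.375,130.205 67.646,145.615 65.743,167.945 47.099,180.379 25.753,173.554 17.779,152.611.

Run 2: the run's S589 means `#ff00ff` (score). The run returns to its start, so emit a `<polygon>` with points (Y-flipped): 220.026,83.273 63.265,86.710 36.780,71.774 220.005,255.733.

Run 3: S263 ⇒ engrave layer `#008000`. The run is open, so emit a `<polyline>` with points (Y-flipped): 32.723,120.959 43.189,125.213 72.996,109.563 106.579,91.338 128.374,87.865.

Run 4: power S589 maps to stroke `#ff00ff` (score). The run returns to its start, so emit a `<polygon>` with points (Y-flipped): 34.837,108.940 100.807,108.940 100.807,197.810 34.837,197.810.

Run 5: S936 ⇒ cut layer `#000000`. The run returns to its start, so emit a `<polygon>` with points (Y-flipped): 59.440,139.198 77.390,173.474 43.114,191.424 25.164,157.148.

<svg xmlns="http://www.w3.org/2000/svg" width="228.005mm" height="263.632mm" viewBox="0 0 228.005 263.632">
  <polygon points="29.182,133.319 51.375,130.205 67.646,145.615 65.743,167.945 47.099,180.379 25.753,173.554 17.779,152.611" fill="none" stroke="#000000"/>
  <polygon points="220.026,83.273 63.265,86.710 36.780,71.774 220.005,255.733" fill="none" stroke="#ff00ff"/>
  <polyline points="32.723,120.959 43.189,125.213 72.996,109.563 106.579,91.338 128.374,87.865" fill="none" stroke="#008000"/>
  <polygon points="34.837,108.940 100.807,108.940 100.807,197.810 34.837,197.810" fill="none" stroke="#ff00ff"/>
  <polygon points="59.440,139.198 77.390,173.474 43.114,191.424 25.164,157.148" fill="none" stroke="#000000"/>
</svg>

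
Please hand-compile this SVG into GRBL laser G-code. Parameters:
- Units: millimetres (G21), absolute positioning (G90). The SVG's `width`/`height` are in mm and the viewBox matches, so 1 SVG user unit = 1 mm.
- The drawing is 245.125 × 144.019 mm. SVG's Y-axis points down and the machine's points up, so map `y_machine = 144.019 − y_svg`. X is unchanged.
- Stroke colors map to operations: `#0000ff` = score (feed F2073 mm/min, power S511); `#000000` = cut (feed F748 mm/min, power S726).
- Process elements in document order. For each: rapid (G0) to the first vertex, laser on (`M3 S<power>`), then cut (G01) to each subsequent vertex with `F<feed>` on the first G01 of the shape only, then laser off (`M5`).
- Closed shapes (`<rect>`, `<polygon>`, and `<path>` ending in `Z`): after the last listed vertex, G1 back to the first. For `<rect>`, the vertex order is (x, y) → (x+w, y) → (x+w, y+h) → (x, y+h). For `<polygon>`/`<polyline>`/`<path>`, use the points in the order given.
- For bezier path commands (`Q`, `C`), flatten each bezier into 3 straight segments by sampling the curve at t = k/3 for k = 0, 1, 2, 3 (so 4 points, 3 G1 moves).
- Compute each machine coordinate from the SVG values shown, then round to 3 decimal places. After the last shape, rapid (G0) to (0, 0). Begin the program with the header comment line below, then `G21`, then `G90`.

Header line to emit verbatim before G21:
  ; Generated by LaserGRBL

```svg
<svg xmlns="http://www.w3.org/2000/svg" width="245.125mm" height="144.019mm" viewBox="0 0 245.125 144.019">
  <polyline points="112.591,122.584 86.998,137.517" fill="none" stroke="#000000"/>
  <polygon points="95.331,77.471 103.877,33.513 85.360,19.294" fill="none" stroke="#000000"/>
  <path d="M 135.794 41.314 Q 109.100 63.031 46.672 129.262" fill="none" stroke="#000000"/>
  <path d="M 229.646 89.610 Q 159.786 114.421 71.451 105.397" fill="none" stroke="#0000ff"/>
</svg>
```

; Generated by LaserGRBL
G21
G90
G0 X112.591 Y21.435
M3 S726
G01 X86.998 Y6.502 F748
M5
G0 X95.331 Y66.548
M3 S726
G01 X103.877 Y110.506 F748
G01 X85.360 Y124.725
G01 X95.331 Y66.548
M5
G0 X135.794 Y102.705
M3 S726
G01 X114.028 Y83.281 F748
G01 X84.320 Y53.965
G01 X46.672 Y14.757
M5
G0 X229.646 Y54.409
M3 S511
G01 X181.020 Y41.628 F2073
G01 X128.288 Y36.365
G01 X71.451 Y38.622
M5
G0 X0.000 Y0.000

1 u = 1 mm; y_m = 144.019 − y.

[1] `<polyline>` line segment, #000000→cut S726 F748: (112.591,21.435) → (86.998,6.502)

[2] `<polygon>` closed polygon, #000000→cut S726 F748: (95.331,66.548) → (103.877,110.506) → (85.360,124.725) → (95.331,66.548) (closed)

[3] `<path>` quadratic bezier, #000000→cut S726 F748: (135.794,102.705) → (114.028,83.281) → (84.320,53.965) → (46.672,14.757)

[4] `<path>` quadratic bezier, #0000ff→score S511 F2073: (229.646,54.409) → (181.020,41.628) → (128.288,36.365) → (71.451,38.622)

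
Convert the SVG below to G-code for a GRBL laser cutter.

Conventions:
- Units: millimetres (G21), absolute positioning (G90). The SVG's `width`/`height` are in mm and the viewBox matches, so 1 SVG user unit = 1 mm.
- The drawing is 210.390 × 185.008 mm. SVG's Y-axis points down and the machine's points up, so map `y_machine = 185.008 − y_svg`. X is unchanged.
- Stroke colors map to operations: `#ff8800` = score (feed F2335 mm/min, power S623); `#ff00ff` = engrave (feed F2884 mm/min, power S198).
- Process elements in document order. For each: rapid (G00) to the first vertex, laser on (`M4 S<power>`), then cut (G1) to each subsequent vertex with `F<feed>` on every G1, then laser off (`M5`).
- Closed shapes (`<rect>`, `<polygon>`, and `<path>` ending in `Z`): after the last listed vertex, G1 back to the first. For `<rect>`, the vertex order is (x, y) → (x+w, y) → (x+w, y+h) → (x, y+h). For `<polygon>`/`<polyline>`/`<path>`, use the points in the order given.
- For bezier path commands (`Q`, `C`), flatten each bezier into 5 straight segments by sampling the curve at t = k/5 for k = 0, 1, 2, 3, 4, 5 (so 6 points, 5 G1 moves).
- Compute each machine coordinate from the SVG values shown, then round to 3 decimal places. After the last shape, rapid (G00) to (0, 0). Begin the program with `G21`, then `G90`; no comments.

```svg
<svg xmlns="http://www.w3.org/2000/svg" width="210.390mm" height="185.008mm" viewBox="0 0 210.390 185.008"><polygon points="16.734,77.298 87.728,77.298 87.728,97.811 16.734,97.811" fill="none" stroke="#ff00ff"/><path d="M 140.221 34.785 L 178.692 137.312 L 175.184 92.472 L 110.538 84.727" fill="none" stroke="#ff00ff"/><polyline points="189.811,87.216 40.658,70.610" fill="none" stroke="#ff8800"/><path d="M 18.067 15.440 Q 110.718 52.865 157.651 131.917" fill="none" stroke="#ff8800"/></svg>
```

Since the viewBox matches the mm dimensions, user units are millimetres directly. The only transform is the Y-flip y_m = 185.008 − y_svg.

Shape 1 is a rectangle drawn with `<polygon>`. Its stroke #ff00ff means engrave at S198, F2884. After flipping Y the toolpath is (16.734,107.710) → (87.728,107.710) → (87.728,87.197) → (16.734,87.197) → (16.734,107.710), returning to the start.

Shape 2 is a open polyline drawn with `<path>`. Its stroke #ff00ff means engrave at S198, F2884. After flipping Y the toolpath is (140.221,150.223) → (178.692,47.696) → (175.184,92.536) → (110.538,100.281).

Shape 3 is a line segment drawn with `<polyline>`. Its stroke #ff8800 means score at S623, F2335. After flipping Y the toolpath is (189.811,97.792) → (40.658,114.398).

Shape 4 is a quadratic bezier drawn with `<path>`. Its stroke #ff8800 means score at S623, F2335. After flipping Y the toolpath is (18.067,169.568) → (53.299,152.933) → (84.873,132.968) → (112.790,109.672) → (137.049,83.047) → (157.651,53.091).

G21
G90
G00 X16.734 Y107.710
M4 S198
G1 X87.728 Y107.710 F2884
G1 X87.728 Y87.197 F2884
G1 X16.734 Y87.197 F2884
G1 X16.734 Y107.710 F2884
M5
G00 X140.221 Y150.223
M4 S198
G1 X178.692 Y47.696 F2884
G1 X175.184 Y92.536 F2884
G1 X110.538 Y100.281 F2884
M5
G00 X189.811 Y97.792
M4 S623
G1 X40.658 Y114.398 F2335
M5
G00 X18.067 Y169.568
M4 S623
G1 X53.299 Y152.933 F2335
G1 X84.873 Y132.968 F2335
G1 X112.790 Y109.672 F2335
G1 X137.049 Y83.047 F2335
G1 X157.651 Y53.091 F2335
M5
G00 X0.000 Y0.000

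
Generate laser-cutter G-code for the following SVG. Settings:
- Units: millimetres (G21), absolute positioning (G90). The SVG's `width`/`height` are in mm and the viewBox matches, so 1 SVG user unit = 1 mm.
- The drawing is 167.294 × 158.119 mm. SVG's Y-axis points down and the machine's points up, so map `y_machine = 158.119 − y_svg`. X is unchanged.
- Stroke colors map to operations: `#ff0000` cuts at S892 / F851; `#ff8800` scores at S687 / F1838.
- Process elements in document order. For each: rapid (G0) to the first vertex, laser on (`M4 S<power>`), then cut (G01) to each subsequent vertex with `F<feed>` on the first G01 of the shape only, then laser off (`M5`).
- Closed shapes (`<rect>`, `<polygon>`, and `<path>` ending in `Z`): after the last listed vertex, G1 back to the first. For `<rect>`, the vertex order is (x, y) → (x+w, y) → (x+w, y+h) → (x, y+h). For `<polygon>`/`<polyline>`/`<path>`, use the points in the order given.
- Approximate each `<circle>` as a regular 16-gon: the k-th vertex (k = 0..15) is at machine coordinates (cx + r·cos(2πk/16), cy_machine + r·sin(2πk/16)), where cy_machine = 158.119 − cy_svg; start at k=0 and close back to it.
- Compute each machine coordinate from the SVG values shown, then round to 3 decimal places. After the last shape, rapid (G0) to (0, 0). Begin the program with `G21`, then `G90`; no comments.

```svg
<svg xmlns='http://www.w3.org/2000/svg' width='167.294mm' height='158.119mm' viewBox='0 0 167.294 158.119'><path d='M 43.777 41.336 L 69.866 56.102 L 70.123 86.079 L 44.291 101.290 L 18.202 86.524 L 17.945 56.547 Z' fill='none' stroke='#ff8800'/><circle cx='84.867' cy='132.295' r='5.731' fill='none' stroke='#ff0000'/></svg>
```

G21
G90
G0 X43.777 Y116.783
M4 S687
G01 X69.866 Y102.017 F1838
G01 X70.123 Y72.040
G01 X44.291 Y56.829
G01 X18.202 Y71.595
G01 X17.945 Y101.572
G01 X43.777 Y116.783
M5
G0 X90.598 Y25.824
M4 S892
G01 X90.162 Y28.017 F851
G01 X88.919 Y29.876
G01 X87.060 Y31.119
G01 X84.867 Y31.555
G01 X82.674 Y31.119
G01 X80.815 Y29.876
G01 X79.572 Y28.017
G01 X79.136 Y25.824
G01 X79.572 Y23.631
G01 X80.815 Y21.772
G01 X82.674 Y20.529
G01 X84.867 Y20.093
G01 X87.060 Y20.529
G01 X88.919 Y21.772
G01 X90.162 Y23.631
G01 X90.598 Y25.824
M5
G0 X0.000 Y0.000

Since the viewBox matches the mm dimensions, user units are millimetres directly. The only transform is the Y-flip y_m = 158.119 − y_svg.

Shape 1 is a regular polygon drawn with `<path>`. Its stroke #ff8800 means score at S687, F1838. After flipping Y the toolpath is (43.777,116.783) → (69.866,102.017) → (70.123,72.040) → (44.291,56.829) → (18.202,71.595) → (17.945,101.572) → (43.777,116.783), returning to the start.

Shape 2 is a circle drawn with `<circle>`. Its stroke #ff0000 means cut at S892, F851. After flipping Y the toolpath is (90.598,25.824) → (90.162,28.017) → (88.919,29.876) → (87.060,31.119) → (84.867,31.555) → (82.674,31.119) → (80.815,29.876) → (79.572,28.017) → (79.136,25.824) → (79.572,23.631) → (80.815,21.772) → (82.674,20.529) → (84.867,20.093) → (87.060,20.529) → (88.919,21.772) → (90.162,23.631) → (90.598,25.824), returning to the start.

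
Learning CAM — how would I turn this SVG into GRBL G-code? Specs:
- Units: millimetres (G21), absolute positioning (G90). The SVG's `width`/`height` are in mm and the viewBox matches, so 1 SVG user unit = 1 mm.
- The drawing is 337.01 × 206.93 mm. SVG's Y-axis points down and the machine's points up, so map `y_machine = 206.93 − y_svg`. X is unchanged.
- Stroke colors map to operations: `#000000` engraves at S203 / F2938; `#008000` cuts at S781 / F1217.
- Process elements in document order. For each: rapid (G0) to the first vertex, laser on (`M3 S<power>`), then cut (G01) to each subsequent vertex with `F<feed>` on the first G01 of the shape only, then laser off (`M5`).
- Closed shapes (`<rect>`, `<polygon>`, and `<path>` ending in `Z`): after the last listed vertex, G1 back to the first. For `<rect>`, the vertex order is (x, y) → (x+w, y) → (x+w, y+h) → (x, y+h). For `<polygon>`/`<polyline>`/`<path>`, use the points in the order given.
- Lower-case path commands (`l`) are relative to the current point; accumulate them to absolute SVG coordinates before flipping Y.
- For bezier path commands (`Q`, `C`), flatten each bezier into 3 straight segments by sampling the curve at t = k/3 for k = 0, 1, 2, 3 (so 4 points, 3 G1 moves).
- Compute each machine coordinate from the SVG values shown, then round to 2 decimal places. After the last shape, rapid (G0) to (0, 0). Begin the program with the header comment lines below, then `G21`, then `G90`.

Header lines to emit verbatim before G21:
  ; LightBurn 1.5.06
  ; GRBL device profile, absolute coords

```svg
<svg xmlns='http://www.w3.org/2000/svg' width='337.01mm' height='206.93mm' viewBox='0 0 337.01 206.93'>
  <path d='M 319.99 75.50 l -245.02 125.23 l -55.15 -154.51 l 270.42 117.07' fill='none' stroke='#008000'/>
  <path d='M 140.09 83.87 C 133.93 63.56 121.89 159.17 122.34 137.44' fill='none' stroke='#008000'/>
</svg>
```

; LightBurn 1.5.06
; GRBL device profile, absolute coords
G21
G90
G0 X319.99 Y131.43
M3 S781
G01 X74.97 Y6.20 F1217
G01 X19.82 Y160.71
G01 X290.24 Y43.64
M5
G0 X140.09 Y123.06
M3 S781
G01 X132.65 Y113.37 F1217
G01 X125.37 Y78.23
G01 X122.34 Y69.49
M5
G0 X0.00 Y0.00

1 u = 1 mm; y_m = 206.93 − y.

[1] `<path>` open polyline, #008000→cut S781 F1217: (319.99,131.43) → (74.97,6.20) → (19.82,160.71) → (290.24,43.64)

[2] `<path>` cubic bezier, #008000→cut S781 F1217: (140.09,123.06) → (132.65,113.37) → (125.37,78.23) → (122.34,69.49)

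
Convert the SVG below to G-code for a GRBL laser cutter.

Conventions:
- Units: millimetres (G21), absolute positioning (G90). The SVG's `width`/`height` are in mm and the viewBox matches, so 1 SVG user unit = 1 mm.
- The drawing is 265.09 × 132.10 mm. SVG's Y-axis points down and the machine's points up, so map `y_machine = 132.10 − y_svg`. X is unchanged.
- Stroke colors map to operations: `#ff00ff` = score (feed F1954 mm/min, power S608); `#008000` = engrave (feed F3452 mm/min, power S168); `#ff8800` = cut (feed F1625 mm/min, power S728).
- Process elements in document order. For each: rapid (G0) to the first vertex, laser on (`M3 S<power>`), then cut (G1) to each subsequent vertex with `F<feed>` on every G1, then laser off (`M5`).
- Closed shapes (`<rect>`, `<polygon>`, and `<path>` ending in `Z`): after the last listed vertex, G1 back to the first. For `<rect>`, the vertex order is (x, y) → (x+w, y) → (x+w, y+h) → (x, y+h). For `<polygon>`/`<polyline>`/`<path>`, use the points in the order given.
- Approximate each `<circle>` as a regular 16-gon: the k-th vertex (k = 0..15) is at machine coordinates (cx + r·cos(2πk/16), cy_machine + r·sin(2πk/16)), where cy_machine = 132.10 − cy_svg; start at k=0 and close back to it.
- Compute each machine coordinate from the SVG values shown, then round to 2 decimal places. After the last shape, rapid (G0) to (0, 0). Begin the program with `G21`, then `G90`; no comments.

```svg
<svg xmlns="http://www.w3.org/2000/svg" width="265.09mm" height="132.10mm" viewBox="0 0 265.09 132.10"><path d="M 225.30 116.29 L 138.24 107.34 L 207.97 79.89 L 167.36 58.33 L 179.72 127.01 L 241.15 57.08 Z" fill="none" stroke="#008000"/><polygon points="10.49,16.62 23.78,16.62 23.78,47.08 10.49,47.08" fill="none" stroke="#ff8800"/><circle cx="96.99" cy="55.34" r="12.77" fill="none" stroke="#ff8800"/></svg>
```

G21
G90
G0 X225.30 Y15.81
M3 S168
G1 X138.24 Y24.76 F3452
G1 X207.97 Y52.21 F3452
G1 X167.36 Y73.77 F3452
G1 X179.72 Y5.09 F3452
G1 X241.15 Y75.02 F3452
G1 X225.30 Y15.81 F3452
M5
G0 X10.49 Y115.48
M3 S728
G1 X23.78 Y115.48 F1625
G1 X23.78 Y85.02 F1625
G1 X10.49 Y85.02 F1625
G1 X10.49 Y115.48 F1625
M5
G0 X109.76 Y76.76
M3 S728
G1 X108.79 Y81.65 F1625
G1 X106.02 Y85.79 F1625
G1 X101.88 Y88.56 F1625
G1 X96.99 Y89.53 F1625
G1 X92.10 Y88.56 F1625
G1 X87.96 Y85.79 F1625
G1 X85.19 Y81.65 F1625
G1 X84.22 Y76.76 F1625
G1 X85.19 Y71.87 F1625
G1 X87.96 Y67.73 F1625
G1 X92.10 Y64.96 F1625
G1 X96.99 Y63.99 F1625
G1 X101.88 Y64.96 F1625
G1 X106.02 Y67.73 F1625
G1 X108.79 Y71.87 F1625
G1 X109.76 Y76.76 F1625
M5
G0 X0.00 Y0.00

1 u = 1 mm; y_m = 132.10 − y.

[1] `<path>` closed polygon, #008000→engrave S168 F3452: (225.30,15.81) → (138.24,24.76) → (207.97,52.21) → (167.36,73.77) → (179.72,5.09) → (241.15,75.02) → (225.30,15.81) (closed)

[2] `<polygon>` rectangle, #ff8800→cut S728 F1625: (10.49,115.48) → (23.78,115.48) → (23.78,85.02) → (10.49,85.02) → (10.49,115.48) (closed)

[3] `<circle>` circle, #ff8800→cut S728 F1625: (109.76,76.76) → (108.79,81.65) → (106.02,85.79) → (101.88,88.56) → (96.99,89.53) → (92.10,88.56) → (87.96,85.79) → (85.19,81.65) → (84.22,76.76) → (85.19,71.87) → (87.96,67.73) → (92.10,64.96) → (96.99,63.99) → (101.88,64.96) → (106.02,67.73) → (108.79,71.87) → (109.76,76.76) (closed)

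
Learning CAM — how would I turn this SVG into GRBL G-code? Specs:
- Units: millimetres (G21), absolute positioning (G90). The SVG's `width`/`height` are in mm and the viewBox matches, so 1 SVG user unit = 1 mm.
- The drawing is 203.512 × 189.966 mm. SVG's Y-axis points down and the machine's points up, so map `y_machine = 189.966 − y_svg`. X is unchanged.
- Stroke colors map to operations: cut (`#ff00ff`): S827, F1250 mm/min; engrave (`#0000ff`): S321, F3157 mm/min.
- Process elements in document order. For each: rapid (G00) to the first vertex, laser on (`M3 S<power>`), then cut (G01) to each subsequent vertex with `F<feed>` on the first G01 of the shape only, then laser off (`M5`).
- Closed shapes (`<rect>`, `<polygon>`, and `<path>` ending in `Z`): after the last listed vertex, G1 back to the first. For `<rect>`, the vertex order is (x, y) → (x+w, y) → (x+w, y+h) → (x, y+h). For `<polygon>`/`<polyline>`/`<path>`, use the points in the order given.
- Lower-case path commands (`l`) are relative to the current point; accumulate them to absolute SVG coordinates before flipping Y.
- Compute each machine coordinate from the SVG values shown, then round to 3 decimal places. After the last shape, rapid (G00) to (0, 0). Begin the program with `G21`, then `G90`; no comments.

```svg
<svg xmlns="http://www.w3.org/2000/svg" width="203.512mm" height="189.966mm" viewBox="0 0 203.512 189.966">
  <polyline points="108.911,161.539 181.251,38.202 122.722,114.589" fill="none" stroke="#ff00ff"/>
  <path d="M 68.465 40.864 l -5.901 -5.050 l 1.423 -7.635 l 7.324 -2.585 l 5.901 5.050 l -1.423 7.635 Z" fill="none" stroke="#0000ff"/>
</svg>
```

G21
G90
G00 X108.911 Y28.427
M3 S827
G01 X181.251 Y151.764 F1250
G01 X122.722 Y75.377
M5
G00 X68.465 Y149.102
M3 S321
G01 X62.564 Y154.152 F3157
G01 X63.987 Y161.787
G01 X71.311 Y164.372
G01 X77.212 Y159.322
G01 X75.789 Y151.687
G01 X68.465 Y149.102
M5
G00 X0.000 Y0.000

1 u = 1 mm; y_m = 189.966 − y.

[1] `<polyline>` open polyline, #ff00ff→cut S827 F1250: (108.911,28.427) → (181.251,151.764) → (122.722,75.377)

[2] `<path>` regular polygon, #0000ff→engrave S321 F3157: (68.465,149.102) → (62.564,154.152) → (63.987,161.787) → (71.311,164.372) → (77.212,159.322) → (75.789,151.687) → (68.465,149.102) (closed)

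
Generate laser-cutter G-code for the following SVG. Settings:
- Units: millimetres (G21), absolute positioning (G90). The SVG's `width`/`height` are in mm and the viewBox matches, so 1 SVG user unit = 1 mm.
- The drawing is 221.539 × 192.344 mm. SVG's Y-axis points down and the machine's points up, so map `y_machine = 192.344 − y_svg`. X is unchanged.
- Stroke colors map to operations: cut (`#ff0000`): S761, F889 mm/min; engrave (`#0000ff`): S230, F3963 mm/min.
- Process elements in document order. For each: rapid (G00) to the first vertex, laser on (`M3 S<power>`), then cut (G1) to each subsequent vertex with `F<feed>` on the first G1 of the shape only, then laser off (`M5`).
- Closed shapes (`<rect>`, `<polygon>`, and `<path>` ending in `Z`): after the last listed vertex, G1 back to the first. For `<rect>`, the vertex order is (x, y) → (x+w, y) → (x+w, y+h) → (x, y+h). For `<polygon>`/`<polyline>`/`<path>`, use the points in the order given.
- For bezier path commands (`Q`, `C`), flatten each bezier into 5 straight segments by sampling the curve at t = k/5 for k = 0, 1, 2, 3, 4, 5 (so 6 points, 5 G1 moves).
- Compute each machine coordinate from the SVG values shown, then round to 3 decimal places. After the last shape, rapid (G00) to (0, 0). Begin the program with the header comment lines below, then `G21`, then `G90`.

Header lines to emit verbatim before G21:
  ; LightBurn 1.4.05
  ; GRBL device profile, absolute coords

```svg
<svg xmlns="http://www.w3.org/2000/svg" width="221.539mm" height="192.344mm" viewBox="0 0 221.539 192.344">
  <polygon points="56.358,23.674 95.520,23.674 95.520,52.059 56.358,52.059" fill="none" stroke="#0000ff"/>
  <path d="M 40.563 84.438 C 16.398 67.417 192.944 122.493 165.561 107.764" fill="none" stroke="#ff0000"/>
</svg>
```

; LightBurn 1.4.05
; GRBL device profile, absolute coords
G21
G90
G00 X56.358 Y168.670
M3 S230
G1 X95.520 Y168.670 F3963
G1 X95.520 Y140.285
G1 X56.358 Y140.285
G1 X56.358 Y168.670
M5
G00 X40.563 Y107.906
M3 S761
G1 X46.912 Y110.602 F889
G1 X82.009 Y102.806
G1 X126.432 Y91.330
G1 X160.756 Y82.984
G1 X165.561 Y84.580
M5
G00 X0.000 Y0.000

viewBox `0 0 221.539 192.344` with mm width/height → 1 unit = 1 mm. Flip: y_m = 192.344 − y_svg.

**Shape 1** — `<polygon>` rectangle, stroke `#0000ff` → engrave (S230, F3963). Machine vertices: (56.358,168.670) → (95.520,168.670) → (95.520,140.285) → (56.358,140.285) → (56.358,168.670). Closed: final G1 returns to the first vertex.

**Shape 2** — `<path>` cubic bezier, stroke `#ff0000` → cut (S761, F889). Control points (SVG): P0=(40.563,84.438), P1=(16.398,67.417), P2=(192.944,122.493), P3=(165.561,107.764); sampled at t=k/5. Machine vertices: (40.563,107.906) → (46.912,110.602) → (82.009,102.806) → (126.432,91.330) → (160.756,82.984) → (165.561,84.580). Open path.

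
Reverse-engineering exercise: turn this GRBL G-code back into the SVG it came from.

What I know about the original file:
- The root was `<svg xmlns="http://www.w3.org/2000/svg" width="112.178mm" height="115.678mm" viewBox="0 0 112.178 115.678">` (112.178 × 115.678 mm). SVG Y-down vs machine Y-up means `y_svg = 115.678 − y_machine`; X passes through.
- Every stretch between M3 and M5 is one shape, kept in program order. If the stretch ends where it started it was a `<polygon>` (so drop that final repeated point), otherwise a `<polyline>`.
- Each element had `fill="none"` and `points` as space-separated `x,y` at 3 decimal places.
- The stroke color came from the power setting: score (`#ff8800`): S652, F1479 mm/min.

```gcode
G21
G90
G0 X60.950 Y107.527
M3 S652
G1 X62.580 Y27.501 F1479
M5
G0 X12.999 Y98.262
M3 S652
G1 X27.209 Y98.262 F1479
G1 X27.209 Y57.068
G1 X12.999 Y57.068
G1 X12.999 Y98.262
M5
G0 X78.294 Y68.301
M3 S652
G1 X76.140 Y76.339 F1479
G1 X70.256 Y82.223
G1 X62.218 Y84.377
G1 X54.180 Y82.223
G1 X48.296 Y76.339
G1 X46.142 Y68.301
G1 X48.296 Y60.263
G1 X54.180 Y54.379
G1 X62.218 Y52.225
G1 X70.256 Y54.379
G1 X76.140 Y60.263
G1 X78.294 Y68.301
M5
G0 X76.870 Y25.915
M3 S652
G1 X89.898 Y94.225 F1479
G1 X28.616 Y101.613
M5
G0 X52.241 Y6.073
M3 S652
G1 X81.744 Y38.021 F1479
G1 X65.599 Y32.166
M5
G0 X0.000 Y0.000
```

Each laser-on run becomes one SVG element. Flip Y back into SVG space with y_svg = 115.678 − y_machine. Every run uses S652, so all elements get stroke `#ff8800` (score).

Run 1: The run is open, so emit a `<polyline>` with points (Y-flipped): 60.950,8.151 62.580,88.177.

Run 2: The run returns to its start, so emit a `<polygon>` with points (Y-flipped): 12.999,17.416 27.209,17.416 27.209,58.610 12.999,58.610.

Run 3: The run returns to its start, so emit a `<polygon>` with points (Y-flipped): 78.294,47.377 76.140,39.339 70.256,33.455 62.218,31.301 54.180,33.455 48.296,39.339 46.142,47.377 48.296,55.415 54.180,61.299 62.218,63.453 70.256,61.299 76.140,55.415.

Run 4: The run is open, so emit a `<polyline>` with points (Y-flipped): 76.870,89.763 89.898,21.453 28.616,14.065.

Run 5: The run is open, so emit a `<polyline>` with points (Y-flipped): 52.241,109.605 81.744,77.657 65.599,83.512.

<svg xmlns="http://www.w3.org/2000/svg" width="112.178mm" height="115.678mm" viewBox="0 0 112.178 115.678">
  <polyline points="60.950,8.151 62.580,88.177" fill="none" stroke="#ff8800"/>
  <polygon points="12.999,17.416 27.209,17.416 27.209,58.610 12.999,58.610" fill="none" stroke="#ff8800"/>
  <polygon points="78.294,47.377 76.140,39.339 70.256,33.455 62.218,31.301 54.180,33.455 48.296,39.339 46.142,47.377 48.296,55.415 54.180,61.299 62.218,63.453 70.256,61.299 76.140,55.415" fill="none" stroke="#ff8800"/>
  <polyline points="76.870,89.763 89.898,21.453 28.616,14.065" fill="none" stroke="#ff8800"/>
  <polyline points="52.241,109.605 81.744,77.657 65.599,83.512" fill="none" stroke="#ff8800"/>
</svg>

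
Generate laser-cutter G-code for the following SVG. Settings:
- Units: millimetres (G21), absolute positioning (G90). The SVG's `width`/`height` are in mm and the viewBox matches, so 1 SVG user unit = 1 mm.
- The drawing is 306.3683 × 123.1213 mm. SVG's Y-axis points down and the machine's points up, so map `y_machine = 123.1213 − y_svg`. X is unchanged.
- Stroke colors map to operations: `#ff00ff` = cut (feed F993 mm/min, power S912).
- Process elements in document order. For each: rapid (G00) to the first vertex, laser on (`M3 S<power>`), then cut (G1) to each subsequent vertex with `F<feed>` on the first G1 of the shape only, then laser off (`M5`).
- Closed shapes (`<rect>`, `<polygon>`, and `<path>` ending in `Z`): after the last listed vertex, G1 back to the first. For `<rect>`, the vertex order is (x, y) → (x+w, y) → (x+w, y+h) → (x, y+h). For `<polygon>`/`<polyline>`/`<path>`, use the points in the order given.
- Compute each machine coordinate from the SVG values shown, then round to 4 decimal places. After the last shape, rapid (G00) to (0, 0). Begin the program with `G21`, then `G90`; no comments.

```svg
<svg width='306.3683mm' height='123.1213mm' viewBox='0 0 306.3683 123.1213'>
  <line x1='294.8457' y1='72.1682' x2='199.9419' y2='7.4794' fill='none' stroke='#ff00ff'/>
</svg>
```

G21
G90
G00 X294.8457 Y50.9531
M3 S912
G1 X199.9419 Y115.6419 F993
M5
G00 X0.0000 Y0.0000

viewBox `0 0 306.3683 123.1213` with mm width/height → 1 unit = 1 mm. Flip: y_m = 123.1213 − y_svg.

**Shape 1** — `<line>` line segment, stroke `#ff00ff` → cut (S912, F993). Machine vertices: (294.8457,50.9531) → (199.9419,115.6419). Open path.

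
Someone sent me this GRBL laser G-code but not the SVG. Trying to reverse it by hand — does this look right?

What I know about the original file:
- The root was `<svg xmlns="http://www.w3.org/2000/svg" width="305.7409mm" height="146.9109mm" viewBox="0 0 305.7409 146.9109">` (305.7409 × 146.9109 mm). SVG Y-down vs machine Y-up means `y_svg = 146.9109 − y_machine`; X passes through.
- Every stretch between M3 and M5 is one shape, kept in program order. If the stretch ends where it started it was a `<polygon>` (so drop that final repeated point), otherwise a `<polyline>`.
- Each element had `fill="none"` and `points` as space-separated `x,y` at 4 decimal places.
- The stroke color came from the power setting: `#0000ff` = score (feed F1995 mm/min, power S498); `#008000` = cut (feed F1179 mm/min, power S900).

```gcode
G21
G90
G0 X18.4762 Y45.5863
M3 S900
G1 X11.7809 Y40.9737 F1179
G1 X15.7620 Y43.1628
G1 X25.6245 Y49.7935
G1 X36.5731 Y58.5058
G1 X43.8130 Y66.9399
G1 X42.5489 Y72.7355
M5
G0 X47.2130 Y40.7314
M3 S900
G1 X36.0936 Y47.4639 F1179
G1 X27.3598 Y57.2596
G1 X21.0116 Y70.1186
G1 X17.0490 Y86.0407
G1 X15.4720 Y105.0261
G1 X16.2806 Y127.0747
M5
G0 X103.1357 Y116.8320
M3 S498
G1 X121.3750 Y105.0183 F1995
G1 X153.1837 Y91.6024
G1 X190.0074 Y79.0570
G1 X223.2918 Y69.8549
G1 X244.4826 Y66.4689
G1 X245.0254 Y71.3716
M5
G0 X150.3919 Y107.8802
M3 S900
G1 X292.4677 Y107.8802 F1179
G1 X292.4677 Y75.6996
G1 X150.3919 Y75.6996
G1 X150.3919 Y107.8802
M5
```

y_svg = 146.9109 − y_m.

[1] S900→`#008000` (cut); open run; points: 18.4762,101.3246 11.7809,105.9372 15.7620,103.7481 25.6245,97.1174 36.5731,88.4051 43.8130,79.9710 42.5489,74.1754

[2] S900→`#008000` (cut); open run; points: 47.2130,106.1795 36.0936,99.4470 27.3598,89.6513 21.0116,76.7923 17.0490,60.8702 15.4720,41.8848 16.2806,19.8362

[3] S498→`#0000ff` (score); open run; points: 103.1357,30.0789 121.3750,41.8926 153.1837,55.3085 190.0074,67.8539 223.2918,77.0560 244.4826,80.4420 245.0254,75.5393

[4] S900→`#008000` (cut); closed run; points: 150.3919,39.0307 292.4677,39.0307 292.4677,71.2113 150.3919,71.2113

<svg xmlns="http://www.w3.org/2000/svg" width="305.7409mm" height="146.9109mm" viewBox="0 0 305.7409 146.9109">
  <polyline points="18.4762,101.3246 11.7809,105.9372 15.7620,103.7481 25.6245,97.1174 36.5731,88.4051 43.8130,79.9710 42.5489,74.1754" fill="none" stroke="#008000"/>
  <polyline points="47.2130,106.1795 36.0936,99.4470 27.3598,89.6513 21.0116,76.7923 17.0490,60.8702 15.4720,41.8848 16.2806,19.8362" fill="none" stroke="#008000"/>
  <polyline points="103.1357,30.0789 121.3750,41.8926 153.1837,55.3085 190.0074,67.8539 223.2918,77.0560 244.4826,80.4420 245.0254,75.5393" fill="none" stroke="#0000ff"/>
  <polygon points="150.3919,39.0307 292.4677,39.0307 292.4677,71.2113 150.3919,71.2113" fill="none" stroke="#008000"/>
</svg>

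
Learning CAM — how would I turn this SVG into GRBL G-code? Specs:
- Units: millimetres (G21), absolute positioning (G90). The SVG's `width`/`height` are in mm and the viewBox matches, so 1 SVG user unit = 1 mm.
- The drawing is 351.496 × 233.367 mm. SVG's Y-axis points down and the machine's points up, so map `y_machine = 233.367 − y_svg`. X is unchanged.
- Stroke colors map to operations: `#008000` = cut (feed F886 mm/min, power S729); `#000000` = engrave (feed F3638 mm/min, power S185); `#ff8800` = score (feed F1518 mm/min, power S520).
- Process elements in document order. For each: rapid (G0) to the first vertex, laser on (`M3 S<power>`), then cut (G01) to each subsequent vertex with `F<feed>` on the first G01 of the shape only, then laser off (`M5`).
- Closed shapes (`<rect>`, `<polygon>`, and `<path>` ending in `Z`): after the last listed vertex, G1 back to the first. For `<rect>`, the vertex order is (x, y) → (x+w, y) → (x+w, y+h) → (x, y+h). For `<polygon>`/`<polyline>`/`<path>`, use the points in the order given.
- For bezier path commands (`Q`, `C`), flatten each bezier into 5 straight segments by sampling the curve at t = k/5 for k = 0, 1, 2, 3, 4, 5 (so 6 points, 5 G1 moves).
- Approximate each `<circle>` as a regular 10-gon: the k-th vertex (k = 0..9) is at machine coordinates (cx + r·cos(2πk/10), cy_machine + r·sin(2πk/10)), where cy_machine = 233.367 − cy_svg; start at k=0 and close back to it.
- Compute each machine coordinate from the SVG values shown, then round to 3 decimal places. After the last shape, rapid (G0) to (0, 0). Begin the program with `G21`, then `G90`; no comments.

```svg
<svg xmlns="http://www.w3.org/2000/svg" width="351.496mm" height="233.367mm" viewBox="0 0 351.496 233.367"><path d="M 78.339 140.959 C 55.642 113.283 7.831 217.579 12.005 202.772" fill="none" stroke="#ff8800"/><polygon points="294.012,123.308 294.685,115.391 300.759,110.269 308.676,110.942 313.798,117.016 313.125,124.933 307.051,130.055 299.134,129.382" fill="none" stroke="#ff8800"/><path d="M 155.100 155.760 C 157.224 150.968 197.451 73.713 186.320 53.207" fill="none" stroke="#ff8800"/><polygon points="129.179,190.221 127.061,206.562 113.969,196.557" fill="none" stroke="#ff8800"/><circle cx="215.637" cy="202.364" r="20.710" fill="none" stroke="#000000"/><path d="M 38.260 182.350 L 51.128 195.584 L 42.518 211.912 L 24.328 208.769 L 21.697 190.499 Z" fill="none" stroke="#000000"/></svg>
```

viewBox `0 0 351.496 233.367` with mm width/height → 1 unit = 1 mm. Flip: y_m = 233.367 − y_svg.

**Shape 1** — `<path>` cubic bezier, stroke `#ff8800` → score (S520, F1518). Control points (SVG): P0=(78.339,140.959), P1=(55.642,113.283), P2=(7.831,217.579), P3=(12.005,202.772); sampled at t=k/5. Machine vertices: (78.339,92.408) → (62.324,95.186) → (43.982,78.341) → (27.015,53.927) → (15.122,33.995) → (12.005,30.595). Open path.

**Shape 2** — `<polygon>` regular polygon, stroke `#ff8800` → score (S520, F1518). Machine vertices: (294.012,110.059) → (294.685,117.976) → (300.759,123.098) → (308.676,122.425) → (313.798,116.351) → (313.125,108.434) → (307.051,103.312) → (299.134,103.985) → (294.012,110.059). Closed: final G1 returns to the first vertex.

**Shape 3** — `<path>` cubic bezier, stroke `#ff8800` → score (S520, F1518). Control points (SVG): P0=(155.100,155.760), P1=(157.224,150.968), P2=(197.451,73.713), P3=(186.320,53.207); sampled at t=k/5. Machine vertices: (155.100,77.607) → (160.231,88.144) → (170.213,109.870) → (180.751,136.583) → (187.551,162.080) → (186.320,180.160). Open path.

**Shape 4** — `<polygon>` regular polygon, stroke `#ff8800` → score (S520, F1518). Machine vertices: (129.179,43.146) → (127.061,26.805) → (113.969,36.810) → (129.179,43.146). Closed: final G1 returns to the first vertex.

**Shape 5** — `<circle>` circle, stroke `#000000` → engrave (S185, F3638). Machine vertices: (236.347,31.003) → (232.392,43.176) → (222.037,50.699) → (209.237,50.699) → (198.882,43.176) → (194.927,31.003) → (198.882,18.830) → (209.237,11.307) → (222.037,11.307) → (232.392,18.830) → (236.347,31.003). Closed: final G1 returns to the first vertex.

**Shape 6** — `<path>` regular polygon, stroke `#000000` → engrave (S185, F3638). Machine vertices: (38.260,51.017) → (51.128,37.783) → (42.518,21.455) → (24.328,24.598) → (21.697,42.868) → (38.260,51.017). Closed: final G1 returns to the first vertex.

G21
G90
G0 X78.339 Y92.408
M3 S520
G01 X62.324 Y95.186 F1518
G01 X43.982 Y78.341
G01 X27.015 Y53.927
G01 X15.122 Y33.995
G01 X12.005 Y30.595
M5
G0 X294.012 Y110.059
M3 S520
G01 X294.685 Y117.976 F1518
G01 X300.759 Y123.098
G01 X308.676 Y122.425
G01 X313.798 Y116.351
G01 X313.125 Y108.434
G01 X307.051 Y103.312
G01 X299.134 Y103.985
G01 X294.012 Y110.059
M5
G0 X155.100 Y77.607
M3 S520
G01 X160.231 Y88.144 F1518
G01 X170.213 Y109.870
G01 X180.751 Y136.583
G01 X187.551 Y162.080
G01 X186.320 Y180.160
M5
G0 X129.179 Y43.146
M3 S520
G01 X127.061 Y26.805 F1518
G01 X113.969 Y36.810
G01 X129.179 Y43.146
M5
G0 X236.347 Y31.003
M3 S185
G01 X232.392 Y43.176 F3638
G01 X222.037 Y50.699
G01 X209.237 Y50.699
G01 X198.882 Y43.176
G01 X194.927 Y31.003
G01 X198.882 Y18.830
G01 X209.237 Y11.307
G01 X222.037 Y11.307
G01 X232.392 Y18.830
G01 X236.347 Y31.003
M5
G0 X38.260 Y51.017
M3 S185
G01 X51.128 Y37.783 F3638
G01 X42.518 Y21.455
G01 X24.328 Y24.598
G01 X21.697 Y42.868
G01 X38.260 Y51.017
M5
G0 X0.000 Y0.000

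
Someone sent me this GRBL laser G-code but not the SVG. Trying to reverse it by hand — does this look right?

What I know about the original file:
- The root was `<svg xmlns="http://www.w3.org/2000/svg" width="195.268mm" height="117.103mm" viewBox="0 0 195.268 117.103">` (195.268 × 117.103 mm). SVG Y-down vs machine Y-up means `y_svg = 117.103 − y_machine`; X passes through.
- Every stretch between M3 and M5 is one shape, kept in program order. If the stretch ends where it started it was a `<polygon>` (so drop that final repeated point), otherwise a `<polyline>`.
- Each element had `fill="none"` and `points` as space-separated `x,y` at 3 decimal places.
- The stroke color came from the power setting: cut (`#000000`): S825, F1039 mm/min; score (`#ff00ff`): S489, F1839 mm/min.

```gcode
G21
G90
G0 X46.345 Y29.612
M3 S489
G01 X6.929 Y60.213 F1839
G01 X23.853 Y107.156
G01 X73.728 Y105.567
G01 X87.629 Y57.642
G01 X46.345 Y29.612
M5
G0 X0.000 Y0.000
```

Machine Y-up, SVG Y-down with viewBox height 117.103, so y_svg = 117.103 − y_machine; X carries over. Every run uses S489, so all elements get stroke `#ff00ff` (score).

Run 1: The run returns to its start, so emit a `<polygon>` with points (Y-flipped): 46.345,87.491 6.929,56.890 23.853,9.947 73.728,11.536 87.629,59.461.

<svg xmlns="http://www.w3.org/2000/svg" width="195.268mm" height="117.103mm" viewBox="0 0 195.268 117.103">
  <polygon points="46.345,87.491 6.929,56.890 23.853,9.947 73.728,11.536 87.629,59.461" fill="none" stroke="#ff00ff"/>
</svg>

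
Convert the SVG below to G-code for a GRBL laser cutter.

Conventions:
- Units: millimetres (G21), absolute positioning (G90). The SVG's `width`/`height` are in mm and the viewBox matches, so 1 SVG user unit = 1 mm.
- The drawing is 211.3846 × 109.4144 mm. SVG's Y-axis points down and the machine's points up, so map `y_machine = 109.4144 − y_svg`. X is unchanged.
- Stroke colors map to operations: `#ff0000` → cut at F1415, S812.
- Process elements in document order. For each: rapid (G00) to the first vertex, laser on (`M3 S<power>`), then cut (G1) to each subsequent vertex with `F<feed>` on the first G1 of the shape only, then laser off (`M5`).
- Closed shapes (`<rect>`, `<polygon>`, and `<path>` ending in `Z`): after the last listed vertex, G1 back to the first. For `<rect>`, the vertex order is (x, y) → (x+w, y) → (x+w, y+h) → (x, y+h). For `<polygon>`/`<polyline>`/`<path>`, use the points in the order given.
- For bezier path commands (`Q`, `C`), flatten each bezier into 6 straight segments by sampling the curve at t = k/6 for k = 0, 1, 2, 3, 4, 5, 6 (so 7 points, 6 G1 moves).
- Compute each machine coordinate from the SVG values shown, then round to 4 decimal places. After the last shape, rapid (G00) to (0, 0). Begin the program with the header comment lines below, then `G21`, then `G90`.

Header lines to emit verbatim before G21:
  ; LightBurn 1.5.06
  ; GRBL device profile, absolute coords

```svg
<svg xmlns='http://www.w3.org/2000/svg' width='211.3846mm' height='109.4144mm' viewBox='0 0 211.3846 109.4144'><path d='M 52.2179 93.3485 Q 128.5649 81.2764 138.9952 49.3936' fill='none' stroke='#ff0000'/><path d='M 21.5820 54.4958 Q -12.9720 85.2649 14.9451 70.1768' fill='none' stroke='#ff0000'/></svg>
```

; LightBurn 1.5.06
; GRBL device profile, absolute coords
G21
G90
G00 X52.2179 Y16.0659
M3 S812
G1 X75.8359 Y20.6402 F1415
G1 X95.7918 Y26.3152
G1 X112.0857 Y33.0907
G1 X124.7176 Y40.9668
G1 X133.6874 Y49.9435
G1 X138.9952 Y60.0208
M5
G00 X21.5820 Y54.9186
M3 S812
G1 X11.7993 Y45.9360 F1415
G1 X5.4872 Y39.5011
G1 X2.6458 Y35.6138
G1 X3.2749 Y34.2741
G1 X7.3747 Y35.4820
G1 X14.9451 Y39.2376
M5
G00 X0.0000 Y0.0000

Since the viewBox matches the mm dimensions, user units are millimetres directly. The only transform is the Y-flip y_m = 109.4144 − y_svg.

Shape 1 is a quadratic bezier drawn with `<path>`. Its stroke #ff0000 means cut at S812, F1415. After flipping Y the toolpath is (52.2179,16.0659) → (75.8359,20.6402) → (95.7918,26.3152) → (112.0857,33.0907) → (124.7176,40.9668) → (133.6874,49.9435) → (138.9952,60.0208).

Shape 2 is a quadratic bezier drawn with `<path>`. Its stroke #ff0000 means cut at S812, F1415. After flipping Y the toolpath is (21.5820,54.9186) → (11.7993,45.9360) → (5.4872,39.5011) → (2.6458,35.6138) → (3.2749,34.2741) → (7.3747,35.4820) → (14.9451,39.2376).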